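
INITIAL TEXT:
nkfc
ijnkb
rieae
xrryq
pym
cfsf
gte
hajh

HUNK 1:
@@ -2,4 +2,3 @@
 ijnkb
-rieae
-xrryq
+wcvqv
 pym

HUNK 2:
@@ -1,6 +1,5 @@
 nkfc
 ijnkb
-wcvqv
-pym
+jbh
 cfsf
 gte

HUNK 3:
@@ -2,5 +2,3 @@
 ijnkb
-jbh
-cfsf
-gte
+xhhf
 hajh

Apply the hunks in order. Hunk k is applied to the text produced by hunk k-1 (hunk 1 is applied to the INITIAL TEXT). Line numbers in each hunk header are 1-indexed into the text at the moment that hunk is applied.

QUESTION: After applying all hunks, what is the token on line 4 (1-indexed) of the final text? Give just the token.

Answer: hajh

Derivation:
Hunk 1: at line 2 remove [rieae,xrryq] add [wcvqv] -> 7 lines: nkfc ijnkb wcvqv pym cfsf gte hajh
Hunk 2: at line 1 remove [wcvqv,pym] add [jbh] -> 6 lines: nkfc ijnkb jbh cfsf gte hajh
Hunk 3: at line 2 remove [jbh,cfsf,gte] add [xhhf] -> 4 lines: nkfc ijnkb xhhf hajh
Final line 4: hajh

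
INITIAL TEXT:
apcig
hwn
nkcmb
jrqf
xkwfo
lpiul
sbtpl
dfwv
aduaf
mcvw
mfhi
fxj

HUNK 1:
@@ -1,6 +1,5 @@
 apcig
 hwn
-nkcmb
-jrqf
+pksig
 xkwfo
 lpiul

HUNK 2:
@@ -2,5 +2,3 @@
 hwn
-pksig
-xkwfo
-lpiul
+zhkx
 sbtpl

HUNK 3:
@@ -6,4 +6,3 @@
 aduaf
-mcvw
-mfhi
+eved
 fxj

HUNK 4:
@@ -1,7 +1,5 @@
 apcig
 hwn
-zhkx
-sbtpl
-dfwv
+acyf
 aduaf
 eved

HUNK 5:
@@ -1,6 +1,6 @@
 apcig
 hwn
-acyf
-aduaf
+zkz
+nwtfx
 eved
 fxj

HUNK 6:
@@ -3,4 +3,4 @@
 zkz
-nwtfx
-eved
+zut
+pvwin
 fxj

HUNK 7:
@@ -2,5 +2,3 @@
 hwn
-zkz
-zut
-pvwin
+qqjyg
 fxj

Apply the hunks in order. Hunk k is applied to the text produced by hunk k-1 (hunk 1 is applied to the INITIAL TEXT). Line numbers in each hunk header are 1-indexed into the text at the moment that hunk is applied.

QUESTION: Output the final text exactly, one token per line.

Answer: apcig
hwn
qqjyg
fxj

Derivation:
Hunk 1: at line 1 remove [nkcmb,jrqf] add [pksig] -> 11 lines: apcig hwn pksig xkwfo lpiul sbtpl dfwv aduaf mcvw mfhi fxj
Hunk 2: at line 2 remove [pksig,xkwfo,lpiul] add [zhkx] -> 9 lines: apcig hwn zhkx sbtpl dfwv aduaf mcvw mfhi fxj
Hunk 3: at line 6 remove [mcvw,mfhi] add [eved] -> 8 lines: apcig hwn zhkx sbtpl dfwv aduaf eved fxj
Hunk 4: at line 1 remove [zhkx,sbtpl,dfwv] add [acyf] -> 6 lines: apcig hwn acyf aduaf eved fxj
Hunk 5: at line 1 remove [acyf,aduaf] add [zkz,nwtfx] -> 6 lines: apcig hwn zkz nwtfx eved fxj
Hunk 6: at line 3 remove [nwtfx,eved] add [zut,pvwin] -> 6 lines: apcig hwn zkz zut pvwin fxj
Hunk 7: at line 2 remove [zkz,zut,pvwin] add [qqjyg] -> 4 lines: apcig hwn qqjyg fxj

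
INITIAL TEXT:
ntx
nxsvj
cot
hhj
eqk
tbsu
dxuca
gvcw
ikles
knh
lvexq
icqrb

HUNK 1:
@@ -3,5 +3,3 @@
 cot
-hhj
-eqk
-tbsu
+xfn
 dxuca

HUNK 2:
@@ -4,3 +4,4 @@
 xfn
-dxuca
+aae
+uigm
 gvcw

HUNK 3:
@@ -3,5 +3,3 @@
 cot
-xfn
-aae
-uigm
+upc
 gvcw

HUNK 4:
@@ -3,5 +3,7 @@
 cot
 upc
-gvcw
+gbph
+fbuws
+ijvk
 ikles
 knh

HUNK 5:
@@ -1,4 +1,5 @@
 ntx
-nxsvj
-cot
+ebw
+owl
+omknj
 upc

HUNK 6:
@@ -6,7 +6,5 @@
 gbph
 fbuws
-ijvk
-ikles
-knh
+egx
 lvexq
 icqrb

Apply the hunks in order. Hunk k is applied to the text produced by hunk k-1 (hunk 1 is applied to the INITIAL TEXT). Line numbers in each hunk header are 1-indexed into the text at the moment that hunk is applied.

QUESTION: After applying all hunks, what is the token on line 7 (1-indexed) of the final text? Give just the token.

Hunk 1: at line 3 remove [hhj,eqk,tbsu] add [xfn] -> 10 lines: ntx nxsvj cot xfn dxuca gvcw ikles knh lvexq icqrb
Hunk 2: at line 4 remove [dxuca] add [aae,uigm] -> 11 lines: ntx nxsvj cot xfn aae uigm gvcw ikles knh lvexq icqrb
Hunk 3: at line 3 remove [xfn,aae,uigm] add [upc] -> 9 lines: ntx nxsvj cot upc gvcw ikles knh lvexq icqrb
Hunk 4: at line 3 remove [gvcw] add [gbph,fbuws,ijvk] -> 11 lines: ntx nxsvj cot upc gbph fbuws ijvk ikles knh lvexq icqrb
Hunk 5: at line 1 remove [nxsvj,cot] add [ebw,owl,omknj] -> 12 lines: ntx ebw owl omknj upc gbph fbuws ijvk ikles knh lvexq icqrb
Hunk 6: at line 6 remove [ijvk,ikles,knh] add [egx] -> 10 lines: ntx ebw owl omknj upc gbph fbuws egx lvexq icqrb
Final line 7: fbuws

Answer: fbuws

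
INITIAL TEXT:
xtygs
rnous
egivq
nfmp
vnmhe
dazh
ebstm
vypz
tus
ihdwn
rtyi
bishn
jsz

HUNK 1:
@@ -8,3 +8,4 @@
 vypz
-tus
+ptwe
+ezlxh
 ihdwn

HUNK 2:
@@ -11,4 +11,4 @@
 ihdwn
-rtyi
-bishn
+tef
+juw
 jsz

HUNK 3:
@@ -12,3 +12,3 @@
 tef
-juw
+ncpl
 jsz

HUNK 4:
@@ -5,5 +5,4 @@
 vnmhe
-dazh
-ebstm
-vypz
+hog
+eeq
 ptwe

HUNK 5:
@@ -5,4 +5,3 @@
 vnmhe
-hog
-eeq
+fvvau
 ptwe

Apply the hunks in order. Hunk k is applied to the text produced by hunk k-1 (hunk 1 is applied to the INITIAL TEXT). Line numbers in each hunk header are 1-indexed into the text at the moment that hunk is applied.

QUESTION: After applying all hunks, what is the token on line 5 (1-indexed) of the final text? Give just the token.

Hunk 1: at line 8 remove [tus] add [ptwe,ezlxh] -> 14 lines: xtygs rnous egivq nfmp vnmhe dazh ebstm vypz ptwe ezlxh ihdwn rtyi bishn jsz
Hunk 2: at line 11 remove [rtyi,bishn] add [tef,juw] -> 14 lines: xtygs rnous egivq nfmp vnmhe dazh ebstm vypz ptwe ezlxh ihdwn tef juw jsz
Hunk 3: at line 12 remove [juw] add [ncpl] -> 14 lines: xtygs rnous egivq nfmp vnmhe dazh ebstm vypz ptwe ezlxh ihdwn tef ncpl jsz
Hunk 4: at line 5 remove [dazh,ebstm,vypz] add [hog,eeq] -> 13 lines: xtygs rnous egivq nfmp vnmhe hog eeq ptwe ezlxh ihdwn tef ncpl jsz
Hunk 5: at line 5 remove [hog,eeq] add [fvvau] -> 12 lines: xtygs rnous egivq nfmp vnmhe fvvau ptwe ezlxh ihdwn tef ncpl jsz
Final line 5: vnmhe

Answer: vnmhe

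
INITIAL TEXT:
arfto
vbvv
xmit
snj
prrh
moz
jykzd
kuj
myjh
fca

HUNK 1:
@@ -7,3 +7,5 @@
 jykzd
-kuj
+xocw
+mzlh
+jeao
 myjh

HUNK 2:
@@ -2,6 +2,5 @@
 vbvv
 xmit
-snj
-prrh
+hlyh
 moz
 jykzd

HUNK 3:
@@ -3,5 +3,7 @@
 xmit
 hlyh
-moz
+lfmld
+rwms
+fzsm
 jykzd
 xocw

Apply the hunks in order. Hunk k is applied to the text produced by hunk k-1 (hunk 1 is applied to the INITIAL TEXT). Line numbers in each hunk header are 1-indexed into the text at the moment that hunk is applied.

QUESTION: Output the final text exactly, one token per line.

Hunk 1: at line 7 remove [kuj] add [xocw,mzlh,jeao] -> 12 lines: arfto vbvv xmit snj prrh moz jykzd xocw mzlh jeao myjh fca
Hunk 2: at line 2 remove [snj,prrh] add [hlyh] -> 11 lines: arfto vbvv xmit hlyh moz jykzd xocw mzlh jeao myjh fca
Hunk 3: at line 3 remove [moz] add [lfmld,rwms,fzsm] -> 13 lines: arfto vbvv xmit hlyh lfmld rwms fzsm jykzd xocw mzlh jeao myjh fca

Answer: arfto
vbvv
xmit
hlyh
lfmld
rwms
fzsm
jykzd
xocw
mzlh
jeao
myjh
fca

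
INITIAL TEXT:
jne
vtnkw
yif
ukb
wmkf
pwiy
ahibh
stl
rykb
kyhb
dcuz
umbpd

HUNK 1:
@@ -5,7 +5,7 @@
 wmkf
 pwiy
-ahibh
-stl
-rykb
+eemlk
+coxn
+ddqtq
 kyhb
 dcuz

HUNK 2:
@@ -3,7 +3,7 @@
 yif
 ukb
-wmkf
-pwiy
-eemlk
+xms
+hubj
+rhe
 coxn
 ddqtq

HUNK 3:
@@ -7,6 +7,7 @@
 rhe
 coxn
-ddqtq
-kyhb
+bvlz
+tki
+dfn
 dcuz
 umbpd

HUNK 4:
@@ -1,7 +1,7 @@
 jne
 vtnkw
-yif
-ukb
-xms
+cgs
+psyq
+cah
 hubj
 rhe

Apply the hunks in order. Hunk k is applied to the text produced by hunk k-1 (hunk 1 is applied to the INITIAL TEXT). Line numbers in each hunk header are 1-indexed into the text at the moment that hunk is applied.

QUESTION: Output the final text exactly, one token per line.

Hunk 1: at line 5 remove [ahibh,stl,rykb] add [eemlk,coxn,ddqtq] -> 12 lines: jne vtnkw yif ukb wmkf pwiy eemlk coxn ddqtq kyhb dcuz umbpd
Hunk 2: at line 3 remove [wmkf,pwiy,eemlk] add [xms,hubj,rhe] -> 12 lines: jne vtnkw yif ukb xms hubj rhe coxn ddqtq kyhb dcuz umbpd
Hunk 3: at line 7 remove [ddqtq,kyhb] add [bvlz,tki,dfn] -> 13 lines: jne vtnkw yif ukb xms hubj rhe coxn bvlz tki dfn dcuz umbpd
Hunk 4: at line 1 remove [yif,ukb,xms] add [cgs,psyq,cah] -> 13 lines: jne vtnkw cgs psyq cah hubj rhe coxn bvlz tki dfn dcuz umbpd

Answer: jne
vtnkw
cgs
psyq
cah
hubj
rhe
coxn
bvlz
tki
dfn
dcuz
umbpd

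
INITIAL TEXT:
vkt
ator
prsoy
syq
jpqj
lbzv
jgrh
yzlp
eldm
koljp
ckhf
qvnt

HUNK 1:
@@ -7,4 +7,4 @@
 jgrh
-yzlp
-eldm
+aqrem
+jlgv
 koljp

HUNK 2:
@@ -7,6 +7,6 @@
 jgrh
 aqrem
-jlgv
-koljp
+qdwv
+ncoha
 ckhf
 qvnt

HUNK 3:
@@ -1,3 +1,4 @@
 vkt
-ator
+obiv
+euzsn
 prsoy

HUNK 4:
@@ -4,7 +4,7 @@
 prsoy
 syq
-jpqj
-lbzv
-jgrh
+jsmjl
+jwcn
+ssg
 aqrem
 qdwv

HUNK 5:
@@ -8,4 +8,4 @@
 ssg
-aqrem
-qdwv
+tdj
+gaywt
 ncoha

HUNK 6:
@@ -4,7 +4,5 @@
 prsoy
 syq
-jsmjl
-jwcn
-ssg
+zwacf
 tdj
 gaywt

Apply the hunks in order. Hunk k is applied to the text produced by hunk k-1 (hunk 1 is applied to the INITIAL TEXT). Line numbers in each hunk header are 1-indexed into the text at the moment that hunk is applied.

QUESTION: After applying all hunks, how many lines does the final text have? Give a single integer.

Answer: 11

Derivation:
Hunk 1: at line 7 remove [yzlp,eldm] add [aqrem,jlgv] -> 12 lines: vkt ator prsoy syq jpqj lbzv jgrh aqrem jlgv koljp ckhf qvnt
Hunk 2: at line 7 remove [jlgv,koljp] add [qdwv,ncoha] -> 12 lines: vkt ator prsoy syq jpqj lbzv jgrh aqrem qdwv ncoha ckhf qvnt
Hunk 3: at line 1 remove [ator] add [obiv,euzsn] -> 13 lines: vkt obiv euzsn prsoy syq jpqj lbzv jgrh aqrem qdwv ncoha ckhf qvnt
Hunk 4: at line 4 remove [jpqj,lbzv,jgrh] add [jsmjl,jwcn,ssg] -> 13 lines: vkt obiv euzsn prsoy syq jsmjl jwcn ssg aqrem qdwv ncoha ckhf qvnt
Hunk 5: at line 8 remove [aqrem,qdwv] add [tdj,gaywt] -> 13 lines: vkt obiv euzsn prsoy syq jsmjl jwcn ssg tdj gaywt ncoha ckhf qvnt
Hunk 6: at line 4 remove [jsmjl,jwcn,ssg] add [zwacf] -> 11 lines: vkt obiv euzsn prsoy syq zwacf tdj gaywt ncoha ckhf qvnt
Final line count: 11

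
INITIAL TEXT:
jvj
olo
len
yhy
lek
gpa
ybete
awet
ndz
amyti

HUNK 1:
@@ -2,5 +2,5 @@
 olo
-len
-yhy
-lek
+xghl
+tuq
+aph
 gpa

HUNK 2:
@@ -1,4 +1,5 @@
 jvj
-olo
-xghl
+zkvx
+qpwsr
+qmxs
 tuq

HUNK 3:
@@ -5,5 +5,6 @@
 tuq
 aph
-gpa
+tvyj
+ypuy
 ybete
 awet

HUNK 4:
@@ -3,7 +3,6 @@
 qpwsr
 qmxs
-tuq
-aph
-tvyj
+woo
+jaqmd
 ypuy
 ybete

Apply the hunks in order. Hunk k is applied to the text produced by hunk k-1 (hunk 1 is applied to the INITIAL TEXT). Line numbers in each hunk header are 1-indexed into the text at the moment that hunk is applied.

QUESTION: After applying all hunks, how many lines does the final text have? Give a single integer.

Answer: 11

Derivation:
Hunk 1: at line 2 remove [len,yhy,lek] add [xghl,tuq,aph] -> 10 lines: jvj olo xghl tuq aph gpa ybete awet ndz amyti
Hunk 2: at line 1 remove [olo,xghl] add [zkvx,qpwsr,qmxs] -> 11 lines: jvj zkvx qpwsr qmxs tuq aph gpa ybete awet ndz amyti
Hunk 3: at line 5 remove [gpa] add [tvyj,ypuy] -> 12 lines: jvj zkvx qpwsr qmxs tuq aph tvyj ypuy ybete awet ndz amyti
Hunk 4: at line 3 remove [tuq,aph,tvyj] add [woo,jaqmd] -> 11 lines: jvj zkvx qpwsr qmxs woo jaqmd ypuy ybete awet ndz amyti
Final line count: 11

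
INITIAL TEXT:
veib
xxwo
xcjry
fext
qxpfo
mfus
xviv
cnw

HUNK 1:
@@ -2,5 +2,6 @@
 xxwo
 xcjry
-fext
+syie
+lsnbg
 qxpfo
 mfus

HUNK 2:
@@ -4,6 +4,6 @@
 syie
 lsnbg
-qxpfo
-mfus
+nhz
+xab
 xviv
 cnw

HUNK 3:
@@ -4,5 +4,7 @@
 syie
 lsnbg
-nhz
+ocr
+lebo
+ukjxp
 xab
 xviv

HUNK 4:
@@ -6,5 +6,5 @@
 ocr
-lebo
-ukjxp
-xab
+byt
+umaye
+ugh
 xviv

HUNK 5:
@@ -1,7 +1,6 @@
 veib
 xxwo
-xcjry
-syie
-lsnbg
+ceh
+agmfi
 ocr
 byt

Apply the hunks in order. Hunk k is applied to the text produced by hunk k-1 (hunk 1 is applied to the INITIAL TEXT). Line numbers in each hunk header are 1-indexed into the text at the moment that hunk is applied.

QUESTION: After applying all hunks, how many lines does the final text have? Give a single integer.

Hunk 1: at line 2 remove [fext] add [syie,lsnbg] -> 9 lines: veib xxwo xcjry syie lsnbg qxpfo mfus xviv cnw
Hunk 2: at line 4 remove [qxpfo,mfus] add [nhz,xab] -> 9 lines: veib xxwo xcjry syie lsnbg nhz xab xviv cnw
Hunk 3: at line 4 remove [nhz] add [ocr,lebo,ukjxp] -> 11 lines: veib xxwo xcjry syie lsnbg ocr lebo ukjxp xab xviv cnw
Hunk 4: at line 6 remove [lebo,ukjxp,xab] add [byt,umaye,ugh] -> 11 lines: veib xxwo xcjry syie lsnbg ocr byt umaye ugh xviv cnw
Hunk 5: at line 1 remove [xcjry,syie,lsnbg] add [ceh,agmfi] -> 10 lines: veib xxwo ceh agmfi ocr byt umaye ugh xviv cnw
Final line count: 10

Answer: 10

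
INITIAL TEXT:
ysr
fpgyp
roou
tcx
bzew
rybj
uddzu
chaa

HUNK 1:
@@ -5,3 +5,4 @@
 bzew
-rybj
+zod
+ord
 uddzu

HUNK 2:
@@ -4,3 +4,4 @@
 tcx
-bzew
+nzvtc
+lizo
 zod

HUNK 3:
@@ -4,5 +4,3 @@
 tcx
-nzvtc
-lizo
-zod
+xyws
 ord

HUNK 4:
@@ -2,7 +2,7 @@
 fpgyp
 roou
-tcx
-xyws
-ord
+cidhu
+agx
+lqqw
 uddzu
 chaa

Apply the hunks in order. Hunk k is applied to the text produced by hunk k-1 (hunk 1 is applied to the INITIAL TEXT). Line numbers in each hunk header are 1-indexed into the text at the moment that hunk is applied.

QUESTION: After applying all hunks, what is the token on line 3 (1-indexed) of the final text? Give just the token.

Answer: roou

Derivation:
Hunk 1: at line 5 remove [rybj] add [zod,ord] -> 9 lines: ysr fpgyp roou tcx bzew zod ord uddzu chaa
Hunk 2: at line 4 remove [bzew] add [nzvtc,lizo] -> 10 lines: ysr fpgyp roou tcx nzvtc lizo zod ord uddzu chaa
Hunk 3: at line 4 remove [nzvtc,lizo,zod] add [xyws] -> 8 lines: ysr fpgyp roou tcx xyws ord uddzu chaa
Hunk 4: at line 2 remove [tcx,xyws,ord] add [cidhu,agx,lqqw] -> 8 lines: ysr fpgyp roou cidhu agx lqqw uddzu chaa
Final line 3: roou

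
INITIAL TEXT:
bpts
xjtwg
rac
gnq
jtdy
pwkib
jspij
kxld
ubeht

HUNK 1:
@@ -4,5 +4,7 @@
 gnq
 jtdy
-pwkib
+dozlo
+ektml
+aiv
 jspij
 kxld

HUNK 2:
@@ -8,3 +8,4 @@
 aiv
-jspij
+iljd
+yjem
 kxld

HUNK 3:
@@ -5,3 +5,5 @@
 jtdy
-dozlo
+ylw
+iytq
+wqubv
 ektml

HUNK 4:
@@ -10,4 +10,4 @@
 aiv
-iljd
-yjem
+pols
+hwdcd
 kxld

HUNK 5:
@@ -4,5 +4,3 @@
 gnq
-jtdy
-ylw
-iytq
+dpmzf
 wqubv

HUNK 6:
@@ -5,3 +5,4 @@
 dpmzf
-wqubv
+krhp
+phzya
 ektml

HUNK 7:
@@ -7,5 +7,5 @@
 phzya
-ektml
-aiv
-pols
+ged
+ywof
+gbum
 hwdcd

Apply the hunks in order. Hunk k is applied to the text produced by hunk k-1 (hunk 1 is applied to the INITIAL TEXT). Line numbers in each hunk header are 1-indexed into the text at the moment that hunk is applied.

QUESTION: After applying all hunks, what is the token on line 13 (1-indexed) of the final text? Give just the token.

Hunk 1: at line 4 remove [pwkib] add [dozlo,ektml,aiv] -> 11 lines: bpts xjtwg rac gnq jtdy dozlo ektml aiv jspij kxld ubeht
Hunk 2: at line 8 remove [jspij] add [iljd,yjem] -> 12 lines: bpts xjtwg rac gnq jtdy dozlo ektml aiv iljd yjem kxld ubeht
Hunk 3: at line 5 remove [dozlo] add [ylw,iytq,wqubv] -> 14 lines: bpts xjtwg rac gnq jtdy ylw iytq wqubv ektml aiv iljd yjem kxld ubeht
Hunk 4: at line 10 remove [iljd,yjem] add [pols,hwdcd] -> 14 lines: bpts xjtwg rac gnq jtdy ylw iytq wqubv ektml aiv pols hwdcd kxld ubeht
Hunk 5: at line 4 remove [jtdy,ylw,iytq] add [dpmzf] -> 12 lines: bpts xjtwg rac gnq dpmzf wqubv ektml aiv pols hwdcd kxld ubeht
Hunk 6: at line 5 remove [wqubv] add [krhp,phzya] -> 13 lines: bpts xjtwg rac gnq dpmzf krhp phzya ektml aiv pols hwdcd kxld ubeht
Hunk 7: at line 7 remove [ektml,aiv,pols] add [ged,ywof,gbum] -> 13 lines: bpts xjtwg rac gnq dpmzf krhp phzya ged ywof gbum hwdcd kxld ubeht
Final line 13: ubeht

Answer: ubeht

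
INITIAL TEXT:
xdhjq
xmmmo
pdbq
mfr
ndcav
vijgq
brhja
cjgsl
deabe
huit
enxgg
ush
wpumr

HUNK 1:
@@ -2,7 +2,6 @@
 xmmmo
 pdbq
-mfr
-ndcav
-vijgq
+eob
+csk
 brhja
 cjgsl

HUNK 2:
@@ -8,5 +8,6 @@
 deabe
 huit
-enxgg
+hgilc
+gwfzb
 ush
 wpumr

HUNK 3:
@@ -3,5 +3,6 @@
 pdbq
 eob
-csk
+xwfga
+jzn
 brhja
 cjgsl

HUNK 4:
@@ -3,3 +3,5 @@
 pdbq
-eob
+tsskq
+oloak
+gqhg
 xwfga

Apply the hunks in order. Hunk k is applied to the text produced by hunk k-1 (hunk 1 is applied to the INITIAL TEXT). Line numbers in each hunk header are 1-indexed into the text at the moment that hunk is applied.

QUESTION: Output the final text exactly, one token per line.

Answer: xdhjq
xmmmo
pdbq
tsskq
oloak
gqhg
xwfga
jzn
brhja
cjgsl
deabe
huit
hgilc
gwfzb
ush
wpumr

Derivation:
Hunk 1: at line 2 remove [mfr,ndcav,vijgq] add [eob,csk] -> 12 lines: xdhjq xmmmo pdbq eob csk brhja cjgsl deabe huit enxgg ush wpumr
Hunk 2: at line 8 remove [enxgg] add [hgilc,gwfzb] -> 13 lines: xdhjq xmmmo pdbq eob csk brhja cjgsl deabe huit hgilc gwfzb ush wpumr
Hunk 3: at line 3 remove [csk] add [xwfga,jzn] -> 14 lines: xdhjq xmmmo pdbq eob xwfga jzn brhja cjgsl deabe huit hgilc gwfzb ush wpumr
Hunk 4: at line 3 remove [eob] add [tsskq,oloak,gqhg] -> 16 lines: xdhjq xmmmo pdbq tsskq oloak gqhg xwfga jzn brhja cjgsl deabe huit hgilc gwfzb ush wpumr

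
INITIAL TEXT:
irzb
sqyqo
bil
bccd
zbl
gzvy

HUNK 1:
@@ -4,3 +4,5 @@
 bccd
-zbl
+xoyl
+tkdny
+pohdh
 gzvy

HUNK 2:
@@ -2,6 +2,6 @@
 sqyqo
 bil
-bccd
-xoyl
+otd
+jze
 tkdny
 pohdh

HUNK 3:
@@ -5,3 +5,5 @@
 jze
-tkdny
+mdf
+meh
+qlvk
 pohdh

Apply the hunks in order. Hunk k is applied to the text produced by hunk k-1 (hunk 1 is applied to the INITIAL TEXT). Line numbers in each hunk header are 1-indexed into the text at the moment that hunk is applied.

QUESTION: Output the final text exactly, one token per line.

Hunk 1: at line 4 remove [zbl] add [xoyl,tkdny,pohdh] -> 8 lines: irzb sqyqo bil bccd xoyl tkdny pohdh gzvy
Hunk 2: at line 2 remove [bccd,xoyl] add [otd,jze] -> 8 lines: irzb sqyqo bil otd jze tkdny pohdh gzvy
Hunk 3: at line 5 remove [tkdny] add [mdf,meh,qlvk] -> 10 lines: irzb sqyqo bil otd jze mdf meh qlvk pohdh gzvy

Answer: irzb
sqyqo
bil
otd
jze
mdf
meh
qlvk
pohdh
gzvy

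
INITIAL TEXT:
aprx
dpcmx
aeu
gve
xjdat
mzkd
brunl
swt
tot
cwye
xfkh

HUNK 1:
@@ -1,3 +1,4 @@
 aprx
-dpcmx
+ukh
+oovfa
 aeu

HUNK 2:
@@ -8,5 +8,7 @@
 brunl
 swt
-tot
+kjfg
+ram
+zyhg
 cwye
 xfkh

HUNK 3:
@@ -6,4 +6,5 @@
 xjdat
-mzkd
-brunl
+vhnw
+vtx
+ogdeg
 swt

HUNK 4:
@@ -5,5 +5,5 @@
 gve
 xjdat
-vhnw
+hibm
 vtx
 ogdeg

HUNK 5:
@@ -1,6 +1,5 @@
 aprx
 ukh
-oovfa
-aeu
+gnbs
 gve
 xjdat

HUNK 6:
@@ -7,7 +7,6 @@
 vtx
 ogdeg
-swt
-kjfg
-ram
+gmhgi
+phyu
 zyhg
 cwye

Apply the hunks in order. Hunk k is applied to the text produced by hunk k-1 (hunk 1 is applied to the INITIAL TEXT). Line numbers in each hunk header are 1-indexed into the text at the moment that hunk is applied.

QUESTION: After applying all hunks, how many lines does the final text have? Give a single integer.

Hunk 1: at line 1 remove [dpcmx] add [ukh,oovfa] -> 12 lines: aprx ukh oovfa aeu gve xjdat mzkd brunl swt tot cwye xfkh
Hunk 2: at line 8 remove [tot] add [kjfg,ram,zyhg] -> 14 lines: aprx ukh oovfa aeu gve xjdat mzkd brunl swt kjfg ram zyhg cwye xfkh
Hunk 3: at line 6 remove [mzkd,brunl] add [vhnw,vtx,ogdeg] -> 15 lines: aprx ukh oovfa aeu gve xjdat vhnw vtx ogdeg swt kjfg ram zyhg cwye xfkh
Hunk 4: at line 5 remove [vhnw] add [hibm] -> 15 lines: aprx ukh oovfa aeu gve xjdat hibm vtx ogdeg swt kjfg ram zyhg cwye xfkh
Hunk 5: at line 1 remove [oovfa,aeu] add [gnbs] -> 14 lines: aprx ukh gnbs gve xjdat hibm vtx ogdeg swt kjfg ram zyhg cwye xfkh
Hunk 6: at line 7 remove [swt,kjfg,ram] add [gmhgi,phyu] -> 13 lines: aprx ukh gnbs gve xjdat hibm vtx ogdeg gmhgi phyu zyhg cwye xfkh
Final line count: 13

Answer: 13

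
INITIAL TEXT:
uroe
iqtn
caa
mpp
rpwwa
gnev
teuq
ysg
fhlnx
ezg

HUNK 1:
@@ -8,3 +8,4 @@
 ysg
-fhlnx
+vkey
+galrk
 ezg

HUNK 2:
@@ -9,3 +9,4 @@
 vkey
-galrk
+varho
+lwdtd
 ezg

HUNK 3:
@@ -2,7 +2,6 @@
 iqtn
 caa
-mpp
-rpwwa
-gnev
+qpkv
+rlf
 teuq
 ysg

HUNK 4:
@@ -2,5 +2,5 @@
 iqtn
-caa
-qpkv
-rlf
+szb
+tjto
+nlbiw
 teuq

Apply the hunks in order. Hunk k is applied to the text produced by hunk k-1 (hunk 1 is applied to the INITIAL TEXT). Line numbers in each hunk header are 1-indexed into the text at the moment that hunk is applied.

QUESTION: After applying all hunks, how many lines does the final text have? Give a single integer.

Hunk 1: at line 8 remove [fhlnx] add [vkey,galrk] -> 11 lines: uroe iqtn caa mpp rpwwa gnev teuq ysg vkey galrk ezg
Hunk 2: at line 9 remove [galrk] add [varho,lwdtd] -> 12 lines: uroe iqtn caa mpp rpwwa gnev teuq ysg vkey varho lwdtd ezg
Hunk 3: at line 2 remove [mpp,rpwwa,gnev] add [qpkv,rlf] -> 11 lines: uroe iqtn caa qpkv rlf teuq ysg vkey varho lwdtd ezg
Hunk 4: at line 2 remove [caa,qpkv,rlf] add [szb,tjto,nlbiw] -> 11 lines: uroe iqtn szb tjto nlbiw teuq ysg vkey varho lwdtd ezg
Final line count: 11

Answer: 11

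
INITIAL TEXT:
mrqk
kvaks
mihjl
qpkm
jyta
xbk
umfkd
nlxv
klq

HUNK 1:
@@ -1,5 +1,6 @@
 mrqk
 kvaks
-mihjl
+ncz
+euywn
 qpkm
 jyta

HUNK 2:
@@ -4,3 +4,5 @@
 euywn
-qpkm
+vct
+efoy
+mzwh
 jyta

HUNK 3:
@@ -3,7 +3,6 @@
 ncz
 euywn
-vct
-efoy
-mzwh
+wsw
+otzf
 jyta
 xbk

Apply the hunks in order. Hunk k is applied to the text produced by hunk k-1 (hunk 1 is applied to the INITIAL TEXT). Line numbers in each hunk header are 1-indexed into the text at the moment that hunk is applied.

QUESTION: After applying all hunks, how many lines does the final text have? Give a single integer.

Answer: 11

Derivation:
Hunk 1: at line 1 remove [mihjl] add [ncz,euywn] -> 10 lines: mrqk kvaks ncz euywn qpkm jyta xbk umfkd nlxv klq
Hunk 2: at line 4 remove [qpkm] add [vct,efoy,mzwh] -> 12 lines: mrqk kvaks ncz euywn vct efoy mzwh jyta xbk umfkd nlxv klq
Hunk 3: at line 3 remove [vct,efoy,mzwh] add [wsw,otzf] -> 11 lines: mrqk kvaks ncz euywn wsw otzf jyta xbk umfkd nlxv klq
Final line count: 11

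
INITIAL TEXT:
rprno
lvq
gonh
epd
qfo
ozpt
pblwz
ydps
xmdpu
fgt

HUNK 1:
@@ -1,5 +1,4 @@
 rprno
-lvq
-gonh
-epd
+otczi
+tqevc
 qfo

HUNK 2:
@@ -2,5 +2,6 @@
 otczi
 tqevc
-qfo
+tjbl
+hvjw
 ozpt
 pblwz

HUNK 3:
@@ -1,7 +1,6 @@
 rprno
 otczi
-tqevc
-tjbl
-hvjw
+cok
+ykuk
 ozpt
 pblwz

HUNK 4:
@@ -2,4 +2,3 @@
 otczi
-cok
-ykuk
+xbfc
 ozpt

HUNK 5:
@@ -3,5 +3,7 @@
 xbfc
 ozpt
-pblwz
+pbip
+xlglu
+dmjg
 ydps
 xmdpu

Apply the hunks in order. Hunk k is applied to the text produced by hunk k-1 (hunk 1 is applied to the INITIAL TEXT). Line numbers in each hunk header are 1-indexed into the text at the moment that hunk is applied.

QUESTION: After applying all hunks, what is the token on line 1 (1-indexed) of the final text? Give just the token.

Hunk 1: at line 1 remove [lvq,gonh,epd] add [otczi,tqevc] -> 9 lines: rprno otczi tqevc qfo ozpt pblwz ydps xmdpu fgt
Hunk 2: at line 2 remove [qfo] add [tjbl,hvjw] -> 10 lines: rprno otczi tqevc tjbl hvjw ozpt pblwz ydps xmdpu fgt
Hunk 3: at line 1 remove [tqevc,tjbl,hvjw] add [cok,ykuk] -> 9 lines: rprno otczi cok ykuk ozpt pblwz ydps xmdpu fgt
Hunk 4: at line 2 remove [cok,ykuk] add [xbfc] -> 8 lines: rprno otczi xbfc ozpt pblwz ydps xmdpu fgt
Hunk 5: at line 3 remove [pblwz] add [pbip,xlglu,dmjg] -> 10 lines: rprno otczi xbfc ozpt pbip xlglu dmjg ydps xmdpu fgt
Final line 1: rprno

Answer: rprno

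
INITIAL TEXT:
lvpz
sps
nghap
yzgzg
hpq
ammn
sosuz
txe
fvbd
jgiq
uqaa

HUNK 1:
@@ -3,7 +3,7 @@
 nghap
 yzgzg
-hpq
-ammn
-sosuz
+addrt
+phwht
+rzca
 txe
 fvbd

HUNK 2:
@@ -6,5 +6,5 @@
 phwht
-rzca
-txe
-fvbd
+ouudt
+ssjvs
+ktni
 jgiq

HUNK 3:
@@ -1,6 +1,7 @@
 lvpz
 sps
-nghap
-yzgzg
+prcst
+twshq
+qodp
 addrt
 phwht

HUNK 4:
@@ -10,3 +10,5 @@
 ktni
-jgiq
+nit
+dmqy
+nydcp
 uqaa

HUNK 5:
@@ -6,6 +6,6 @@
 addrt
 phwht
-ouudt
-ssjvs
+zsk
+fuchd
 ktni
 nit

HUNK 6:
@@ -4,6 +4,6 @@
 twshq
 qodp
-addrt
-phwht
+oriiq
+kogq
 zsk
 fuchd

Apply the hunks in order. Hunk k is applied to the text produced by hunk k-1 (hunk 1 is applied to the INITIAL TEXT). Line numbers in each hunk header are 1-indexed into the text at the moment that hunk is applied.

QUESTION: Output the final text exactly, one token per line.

Hunk 1: at line 3 remove [hpq,ammn,sosuz] add [addrt,phwht,rzca] -> 11 lines: lvpz sps nghap yzgzg addrt phwht rzca txe fvbd jgiq uqaa
Hunk 2: at line 6 remove [rzca,txe,fvbd] add [ouudt,ssjvs,ktni] -> 11 lines: lvpz sps nghap yzgzg addrt phwht ouudt ssjvs ktni jgiq uqaa
Hunk 3: at line 1 remove [nghap,yzgzg] add [prcst,twshq,qodp] -> 12 lines: lvpz sps prcst twshq qodp addrt phwht ouudt ssjvs ktni jgiq uqaa
Hunk 4: at line 10 remove [jgiq] add [nit,dmqy,nydcp] -> 14 lines: lvpz sps prcst twshq qodp addrt phwht ouudt ssjvs ktni nit dmqy nydcp uqaa
Hunk 5: at line 6 remove [ouudt,ssjvs] add [zsk,fuchd] -> 14 lines: lvpz sps prcst twshq qodp addrt phwht zsk fuchd ktni nit dmqy nydcp uqaa
Hunk 6: at line 4 remove [addrt,phwht] add [oriiq,kogq] -> 14 lines: lvpz sps prcst twshq qodp oriiq kogq zsk fuchd ktni nit dmqy nydcp uqaa

Answer: lvpz
sps
prcst
twshq
qodp
oriiq
kogq
zsk
fuchd
ktni
nit
dmqy
nydcp
uqaa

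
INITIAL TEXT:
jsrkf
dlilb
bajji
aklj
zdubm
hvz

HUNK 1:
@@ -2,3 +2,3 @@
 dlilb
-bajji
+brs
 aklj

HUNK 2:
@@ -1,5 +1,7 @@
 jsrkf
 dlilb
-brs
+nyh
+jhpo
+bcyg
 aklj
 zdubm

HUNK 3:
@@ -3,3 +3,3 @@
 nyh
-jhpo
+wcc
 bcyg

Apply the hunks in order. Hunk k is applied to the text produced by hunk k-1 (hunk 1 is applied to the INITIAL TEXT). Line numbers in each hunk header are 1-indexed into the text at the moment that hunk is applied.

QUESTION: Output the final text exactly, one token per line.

Hunk 1: at line 2 remove [bajji] add [brs] -> 6 lines: jsrkf dlilb brs aklj zdubm hvz
Hunk 2: at line 1 remove [brs] add [nyh,jhpo,bcyg] -> 8 lines: jsrkf dlilb nyh jhpo bcyg aklj zdubm hvz
Hunk 3: at line 3 remove [jhpo] add [wcc] -> 8 lines: jsrkf dlilb nyh wcc bcyg aklj zdubm hvz

Answer: jsrkf
dlilb
nyh
wcc
bcyg
aklj
zdubm
hvz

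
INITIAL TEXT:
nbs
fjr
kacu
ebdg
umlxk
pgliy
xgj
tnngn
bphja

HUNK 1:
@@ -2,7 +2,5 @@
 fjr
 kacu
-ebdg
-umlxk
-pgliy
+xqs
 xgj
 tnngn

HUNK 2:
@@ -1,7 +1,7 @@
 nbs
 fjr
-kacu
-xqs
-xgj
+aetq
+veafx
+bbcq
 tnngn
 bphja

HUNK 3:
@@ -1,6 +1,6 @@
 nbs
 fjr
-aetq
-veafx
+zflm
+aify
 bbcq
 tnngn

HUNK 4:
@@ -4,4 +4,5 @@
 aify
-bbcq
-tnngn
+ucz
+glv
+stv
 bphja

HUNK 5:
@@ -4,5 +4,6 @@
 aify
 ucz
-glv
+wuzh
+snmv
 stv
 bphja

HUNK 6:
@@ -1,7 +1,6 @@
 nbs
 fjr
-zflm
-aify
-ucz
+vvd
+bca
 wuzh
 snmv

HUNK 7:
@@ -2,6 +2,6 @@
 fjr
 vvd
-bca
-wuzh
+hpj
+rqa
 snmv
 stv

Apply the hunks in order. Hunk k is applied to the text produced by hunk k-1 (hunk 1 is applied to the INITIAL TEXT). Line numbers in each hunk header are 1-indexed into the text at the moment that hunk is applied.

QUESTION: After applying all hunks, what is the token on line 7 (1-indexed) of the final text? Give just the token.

Answer: stv

Derivation:
Hunk 1: at line 2 remove [ebdg,umlxk,pgliy] add [xqs] -> 7 lines: nbs fjr kacu xqs xgj tnngn bphja
Hunk 2: at line 1 remove [kacu,xqs,xgj] add [aetq,veafx,bbcq] -> 7 lines: nbs fjr aetq veafx bbcq tnngn bphja
Hunk 3: at line 1 remove [aetq,veafx] add [zflm,aify] -> 7 lines: nbs fjr zflm aify bbcq tnngn bphja
Hunk 4: at line 4 remove [bbcq,tnngn] add [ucz,glv,stv] -> 8 lines: nbs fjr zflm aify ucz glv stv bphja
Hunk 5: at line 4 remove [glv] add [wuzh,snmv] -> 9 lines: nbs fjr zflm aify ucz wuzh snmv stv bphja
Hunk 6: at line 1 remove [zflm,aify,ucz] add [vvd,bca] -> 8 lines: nbs fjr vvd bca wuzh snmv stv bphja
Hunk 7: at line 2 remove [bca,wuzh] add [hpj,rqa] -> 8 lines: nbs fjr vvd hpj rqa snmv stv bphja
Final line 7: stv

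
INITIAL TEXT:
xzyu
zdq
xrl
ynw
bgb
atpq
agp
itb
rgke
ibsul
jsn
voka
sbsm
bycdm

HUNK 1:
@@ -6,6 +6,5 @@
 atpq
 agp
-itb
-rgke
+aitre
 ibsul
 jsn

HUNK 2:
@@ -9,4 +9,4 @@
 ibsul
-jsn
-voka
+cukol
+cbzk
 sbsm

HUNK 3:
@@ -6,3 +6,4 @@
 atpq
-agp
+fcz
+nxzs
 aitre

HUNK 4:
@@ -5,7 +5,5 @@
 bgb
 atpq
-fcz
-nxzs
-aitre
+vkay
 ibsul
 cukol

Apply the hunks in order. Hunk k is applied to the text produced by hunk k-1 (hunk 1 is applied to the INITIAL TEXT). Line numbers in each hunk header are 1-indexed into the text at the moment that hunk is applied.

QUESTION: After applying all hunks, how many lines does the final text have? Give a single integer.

Hunk 1: at line 6 remove [itb,rgke] add [aitre] -> 13 lines: xzyu zdq xrl ynw bgb atpq agp aitre ibsul jsn voka sbsm bycdm
Hunk 2: at line 9 remove [jsn,voka] add [cukol,cbzk] -> 13 lines: xzyu zdq xrl ynw bgb atpq agp aitre ibsul cukol cbzk sbsm bycdm
Hunk 3: at line 6 remove [agp] add [fcz,nxzs] -> 14 lines: xzyu zdq xrl ynw bgb atpq fcz nxzs aitre ibsul cukol cbzk sbsm bycdm
Hunk 4: at line 5 remove [fcz,nxzs,aitre] add [vkay] -> 12 lines: xzyu zdq xrl ynw bgb atpq vkay ibsul cukol cbzk sbsm bycdm
Final line count: 12

Answer: 12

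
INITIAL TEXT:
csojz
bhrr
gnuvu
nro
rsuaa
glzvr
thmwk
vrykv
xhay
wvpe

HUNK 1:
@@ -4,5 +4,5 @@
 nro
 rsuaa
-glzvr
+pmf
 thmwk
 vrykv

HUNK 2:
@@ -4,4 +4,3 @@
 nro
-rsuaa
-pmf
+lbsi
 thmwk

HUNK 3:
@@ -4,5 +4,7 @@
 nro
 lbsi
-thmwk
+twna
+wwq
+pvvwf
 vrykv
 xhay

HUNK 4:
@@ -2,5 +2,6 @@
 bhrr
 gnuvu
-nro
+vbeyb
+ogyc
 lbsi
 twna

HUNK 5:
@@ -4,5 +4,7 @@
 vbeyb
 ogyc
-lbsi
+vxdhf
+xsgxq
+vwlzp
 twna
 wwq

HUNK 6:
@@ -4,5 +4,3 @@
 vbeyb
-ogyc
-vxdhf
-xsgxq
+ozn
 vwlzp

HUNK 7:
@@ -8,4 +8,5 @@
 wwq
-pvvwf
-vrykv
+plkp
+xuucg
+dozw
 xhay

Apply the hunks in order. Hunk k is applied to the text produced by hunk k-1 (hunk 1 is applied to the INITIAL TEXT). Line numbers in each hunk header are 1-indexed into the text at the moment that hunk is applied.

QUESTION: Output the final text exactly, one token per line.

Hunk 1: at line 4 remove [glzvr] add [pmf] -> 10 lines: csojz bhrr gnuvu nro rsuaa pmf thmwk vrykv xhay wvpe
Hunk 2: at line 4 remove [rsuaa,pmf] add [lbsi] -> 9 lines: csojz bhrr gnuvu nro lbsi thmwk vrykv xhay wvpe
Hunk 3: at line 4 remove [thmwk] add [twna,wwq,pvvwf] -> 11 lines: csojz bhrr gnuvu nro lbsi twna wwq pvvwf vrykv xhay wvpe
Hunk 4: at line 2 remove [nro] add [vbeyb,ogyc] -> 12 lines: csojz bhrr gnuvu vbeyb ogyc lbsi twna wwq pvvwf vrykv xhay wvpe
Hunk 5: at line 4 remove [lbsi] add [vxdhf,xsgxq,vwlzp] -> 14 lines: csojz bhrr gnuvu vbeyb ogyc vxdhf xsgxq vwlzp twna wwq pvvwf vrykv xhay wvpe
Hunk 6: at line 4 remove [ogyc,vxdhf,xsgxq] add [ozn] -> 12 lines: csojz bhrr gnuvu vbeyb ozn vwlzp twna wwq pvvwf vrykv xhay wvpe
Hunk 7: at line 8 remove [pvvwf,vrykv] add [plkp,xuucg,dozw] -> 13 lines: csojz bhrr gnuvu vbeyb ozn vwlzp twna wwq plkp xuucg dozw xhay wvpe

Answer: csojz
bhrr
gnuvu
vbeyb
ozn
vwlzp
twna
wwq
plkp
xuucg
dozw
xhay
wvpe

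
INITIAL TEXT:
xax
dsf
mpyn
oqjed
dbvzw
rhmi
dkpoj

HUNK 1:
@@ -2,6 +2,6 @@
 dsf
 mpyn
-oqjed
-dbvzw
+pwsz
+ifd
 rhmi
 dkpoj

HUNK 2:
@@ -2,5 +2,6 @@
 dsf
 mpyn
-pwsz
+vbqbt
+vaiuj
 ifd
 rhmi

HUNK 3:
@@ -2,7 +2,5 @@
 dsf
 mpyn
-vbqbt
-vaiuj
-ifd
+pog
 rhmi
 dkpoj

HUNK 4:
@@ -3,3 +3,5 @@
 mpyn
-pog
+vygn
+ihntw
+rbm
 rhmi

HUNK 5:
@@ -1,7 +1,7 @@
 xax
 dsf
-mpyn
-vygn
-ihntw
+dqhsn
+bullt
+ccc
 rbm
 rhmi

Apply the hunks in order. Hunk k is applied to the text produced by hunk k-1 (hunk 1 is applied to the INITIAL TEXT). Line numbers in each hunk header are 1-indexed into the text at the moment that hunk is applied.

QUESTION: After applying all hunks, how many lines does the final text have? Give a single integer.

Hunk 1: at line 2 remove [oqjed,dbvzw] add [pwsz,ifd] -> 7 lines: xax dsf mpyn pwsz ifd rhmi dkpoj
Hunk 2: at line 2 remove [pwsz] add [vbqbt,vaiuj] -> 8 lines: xax dsf mpyn vbqbt vaiuj ifd rhmi dkpoj
Hunk 3: at line 2 remove [vbqbt,vaiuj,ifd] add [pog] -> 6 lines: xax dsf mpyn pog rhmi dkpoj
Hunk 4: at line 3 remove [pog] add [vygn,ihntw,rbm] -> 8 lines: xax dsf mpyn vygn ihntw rbm rhmi dkpoj
Hunk 5: at line 1 remove [mpyn,vygn,ihntw] add [dqhsn,bullt,ccc] -> 8 lines: xax dsf dqhsn bullt ccc rbm rhmi dkpoj
Final line count: 8

Answer: 8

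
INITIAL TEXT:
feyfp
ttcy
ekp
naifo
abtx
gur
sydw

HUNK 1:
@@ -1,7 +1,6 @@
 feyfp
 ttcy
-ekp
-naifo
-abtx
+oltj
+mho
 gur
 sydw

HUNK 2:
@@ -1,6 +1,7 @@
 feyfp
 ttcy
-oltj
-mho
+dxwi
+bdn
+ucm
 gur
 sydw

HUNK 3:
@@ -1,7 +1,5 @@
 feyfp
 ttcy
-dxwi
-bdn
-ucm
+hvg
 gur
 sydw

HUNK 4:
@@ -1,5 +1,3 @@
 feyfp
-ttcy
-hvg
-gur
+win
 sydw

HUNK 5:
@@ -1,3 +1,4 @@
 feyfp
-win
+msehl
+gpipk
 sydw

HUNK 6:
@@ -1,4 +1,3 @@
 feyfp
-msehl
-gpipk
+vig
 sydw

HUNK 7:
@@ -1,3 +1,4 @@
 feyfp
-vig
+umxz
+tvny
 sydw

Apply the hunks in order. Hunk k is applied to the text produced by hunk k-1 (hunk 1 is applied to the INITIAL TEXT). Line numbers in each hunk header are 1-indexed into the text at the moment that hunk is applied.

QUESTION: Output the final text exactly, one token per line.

Hunk 1: at line 1 remove [ekp,naifo,abtx] add [oltj,mho] -> 6 lines: feyfp ttcy oltj mho gur sydw
Hunk 2: at line 1 remove [oltj,mho] add [dxwi,bdn,ucm] -> 7 lines: feyfp ttcy dxwi bdn ucm gur sydw
Hunk 3: at line 1 remove [dxwi,bdn,ucm] add [hvg] -> 5 lines: feyfp ttcy hvg gur sydw
Hunk 4: at line 1 remove [ttcy,hvg,gur] add [win] -> 3 lines: feyfp win sydw
Hunk 5: at line 1 remove [win] add [msehl,gpipk] -> 4 lines: feyfp msehl gpipk sydw
Hunk 6: at line 1 remove [msehl,gpipk] add [vig] -> 3 lines: feyfp vig sydw
Hunk 7: at line 1 remove [vig] add [umxz,tvny] -> 4 lines: feyfp umxz tvny sydw

Answer: feyfp
umxz
tvny
sydw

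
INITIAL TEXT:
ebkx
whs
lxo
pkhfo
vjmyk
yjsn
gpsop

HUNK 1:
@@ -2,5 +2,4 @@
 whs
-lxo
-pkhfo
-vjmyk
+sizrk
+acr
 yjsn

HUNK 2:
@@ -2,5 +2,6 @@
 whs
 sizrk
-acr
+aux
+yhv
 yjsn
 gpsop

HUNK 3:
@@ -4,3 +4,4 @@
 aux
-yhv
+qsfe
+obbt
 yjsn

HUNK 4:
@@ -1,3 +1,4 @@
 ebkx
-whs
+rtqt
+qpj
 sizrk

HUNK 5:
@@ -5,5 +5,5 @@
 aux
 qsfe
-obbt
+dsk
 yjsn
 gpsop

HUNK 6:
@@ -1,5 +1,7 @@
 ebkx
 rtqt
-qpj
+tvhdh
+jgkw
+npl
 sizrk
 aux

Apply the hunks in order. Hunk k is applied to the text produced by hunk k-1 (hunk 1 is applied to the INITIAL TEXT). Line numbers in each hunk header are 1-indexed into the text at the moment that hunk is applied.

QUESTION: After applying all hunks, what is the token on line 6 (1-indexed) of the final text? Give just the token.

Hunk 1: at line 2 remove [lxo,pkhfo,vjmyk] add [sizrk,acr] -> 6 lines: ebkx whs sizrk acr yjsn gpsop
Hunk 2: at line 2 remove [acr] add [aux,yhv] -> 7 lines: ebkx whs sizrk aux yhv yjsn gpsop
Hunk 3: at line 4 remove [yhv] add [qsfe,obbt] -> 8 lines: ebkx whs sizrk aux qsfe obbt yjsn gpsop
Hunk 4: at line 1 remove [whs] add [rtqt,qpj] -> 9 lines: ebkx rtqt qpj sizrk aux qsfe obbt yjsn gpsop
Hunk 5: at line 5 remove [obbt] add [dsk] -> 9 lines: ebkx rtqt qpj sizrk aux qsfe dsk yjsn gpsop
Hunk 6: at line 1 remove [qpj] add [tvhdh,jgkw,npl] -> 11 lines: ebkx rtqt tvhdh jgkw npl sizrk aux qsfe dsk yjsn gpsop
Final line 6: sizrk

Answer: sizrk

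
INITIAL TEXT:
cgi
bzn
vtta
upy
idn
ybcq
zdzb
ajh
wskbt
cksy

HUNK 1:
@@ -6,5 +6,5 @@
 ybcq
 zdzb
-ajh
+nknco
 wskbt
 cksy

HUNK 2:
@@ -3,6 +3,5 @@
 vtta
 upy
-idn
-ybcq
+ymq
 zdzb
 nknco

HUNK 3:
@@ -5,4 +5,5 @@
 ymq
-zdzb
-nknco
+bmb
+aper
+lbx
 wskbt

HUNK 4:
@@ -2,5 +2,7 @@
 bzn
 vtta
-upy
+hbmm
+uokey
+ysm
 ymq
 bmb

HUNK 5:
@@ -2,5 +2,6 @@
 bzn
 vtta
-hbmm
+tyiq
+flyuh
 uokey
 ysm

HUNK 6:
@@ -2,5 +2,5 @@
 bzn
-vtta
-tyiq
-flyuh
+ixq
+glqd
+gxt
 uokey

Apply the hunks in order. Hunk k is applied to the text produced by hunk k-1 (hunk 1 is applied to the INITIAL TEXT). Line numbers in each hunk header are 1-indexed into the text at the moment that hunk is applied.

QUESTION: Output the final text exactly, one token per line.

Hunk 1: at line 6 remove [ajh] add [nknco] -> 10 lines: cgi bzn vtta upy idn ybcq zdzb nknco wskbt cksy
Hunk 2: at line 3 remove [idn,ybcq] add [ymq] -> 9 lines: cgi bzn vtta upy ymq zdzb nknco wskbt cksy
Hunk 3: at line 5 remove [zdzb,nknco] add [bmb,aper,lbx] -> 10 lines: cgi bzn vtta upy ymq bmb aper lbx wskbt cksy
Hunk 4: at line 2 remove [upy] add [hbmm,uokey,ysm] -> 12 lines: cgi bzn vtta hbmm uokey ysm ymq bmb aper lbx wskbt cksy
Hunk 5: at line 2 remove [hbmm] add [tyiq,flyuh] -> 13 lines: cgi bzn vtta tyiq flyuh uokey ysm ymq bmb aper lbx wskbt cksy
Hunk 6: at line 2 remove [vtta,tyiq,flyuh] add [ixq,glqd,gxt] -> 13 lines: cgi bzn ixq glqd gxt uokey ysm ymq bmb aper lbx wskbt cksy

Answer: cgi
bzn
ixq
glqd
gxt
uokey
ysm
ymq
bmb
aper
lbx
wskbt
cksy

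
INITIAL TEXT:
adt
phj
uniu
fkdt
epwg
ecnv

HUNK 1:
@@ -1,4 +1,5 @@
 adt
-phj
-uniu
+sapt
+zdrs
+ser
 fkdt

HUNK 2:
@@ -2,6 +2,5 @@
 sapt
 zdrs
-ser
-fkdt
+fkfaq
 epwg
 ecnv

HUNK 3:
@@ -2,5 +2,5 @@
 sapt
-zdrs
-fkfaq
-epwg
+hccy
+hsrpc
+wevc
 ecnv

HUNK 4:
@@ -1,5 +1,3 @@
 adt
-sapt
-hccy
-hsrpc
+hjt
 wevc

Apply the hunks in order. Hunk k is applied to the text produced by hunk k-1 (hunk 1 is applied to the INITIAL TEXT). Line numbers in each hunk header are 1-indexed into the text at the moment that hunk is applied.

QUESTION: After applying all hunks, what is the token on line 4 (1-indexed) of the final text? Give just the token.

Answer: ecnv

Derivation:
Hunk 1: at line 1 remove [phj,uniu] add [sapt,zdrs,ser] -> 7 lines: adt sapt zdrs ser fkdt epwg ecnv
Hunk 2: at line 2 remove [ser,fkdt] add [fkfaq] -> 6 lines: adt sapt zdrs fkfaq epwg ecnv
Hunk 3: at line 2 remove [zdrs,fkfaq,epwg] add [hccy,hsrpc,wevc] -> 6 lines: adt sapt hccy hsrpc wevc ecnv
Hunk 4: at line 1 remove [sapt,hccy,hsrpc] add [hjt] -> 4 lines: adt hjt wevc ecnv
Final line 4: ecnv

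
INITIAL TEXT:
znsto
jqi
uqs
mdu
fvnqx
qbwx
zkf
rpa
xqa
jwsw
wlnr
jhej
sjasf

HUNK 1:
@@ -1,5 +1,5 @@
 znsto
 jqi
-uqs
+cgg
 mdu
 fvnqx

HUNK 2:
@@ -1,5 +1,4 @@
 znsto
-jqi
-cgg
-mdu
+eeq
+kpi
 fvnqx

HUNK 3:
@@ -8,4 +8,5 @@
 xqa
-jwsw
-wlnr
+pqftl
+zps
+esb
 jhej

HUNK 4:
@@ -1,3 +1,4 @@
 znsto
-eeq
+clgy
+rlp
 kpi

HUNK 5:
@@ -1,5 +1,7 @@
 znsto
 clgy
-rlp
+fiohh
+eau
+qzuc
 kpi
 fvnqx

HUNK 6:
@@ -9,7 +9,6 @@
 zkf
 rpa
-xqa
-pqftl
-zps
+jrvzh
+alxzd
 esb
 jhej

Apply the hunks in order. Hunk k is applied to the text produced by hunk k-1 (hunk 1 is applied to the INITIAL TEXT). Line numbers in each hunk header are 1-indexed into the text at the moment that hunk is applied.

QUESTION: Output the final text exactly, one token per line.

Answer: znsto
clgy
fiohh
eau
qzuc
kpi
fvnqx
qbwx
zkf
rpa
jrvzh
alxzd
esb
jhej
sjasf

Derivation:
Hunk 1: at line 1 remove [uqs] add [cgg] -> 13 lines: znsto jqi cgg mdu fvnqx qbwx zkf rpa xqa jwsw wlnr jhej sjasf
Hunk 2: at line 1 remove [jqi,cgg,mdu] add [eeq,kpi] -> 12 lines: znsto eeq kpi fvnqx qbwx zkf rpa xqa jwsw wlnr jhej sjasf
Hunk 3: at line 8 remove [jwsw,wlnr] add [pqftl,zps,esb] -> 13 lines: znsto eeq kpi fvnqx qbwx zkf rpa xqa pqftl zps esb jhej sjasf
Hunk 4: at line 1 remove [eeq] add [clgy,rlp] -> 14 lines: znsto clgy rlp kpi fvnqx qbwx zkf rpa xqa pqftl zps esb jhej sjasf
Hunk 5: at line 1 remove [rlp] add [fiohh,eau,qzuc] -> 16 lines: znsto clgy fiohh eau qzuc kpi fvnqx qbwx zkf rpa xqa pqftl zps esb jhej sjasf
Hunk 6: at line 9 remove [xqa,pqftl,zps] add [jrvzh,alxzd] -> 15 lines: znsto clgy fiohh eau qzuc kpi fvnqx qbwx zkf rpa jrvzh alxzd esb jhej sjasf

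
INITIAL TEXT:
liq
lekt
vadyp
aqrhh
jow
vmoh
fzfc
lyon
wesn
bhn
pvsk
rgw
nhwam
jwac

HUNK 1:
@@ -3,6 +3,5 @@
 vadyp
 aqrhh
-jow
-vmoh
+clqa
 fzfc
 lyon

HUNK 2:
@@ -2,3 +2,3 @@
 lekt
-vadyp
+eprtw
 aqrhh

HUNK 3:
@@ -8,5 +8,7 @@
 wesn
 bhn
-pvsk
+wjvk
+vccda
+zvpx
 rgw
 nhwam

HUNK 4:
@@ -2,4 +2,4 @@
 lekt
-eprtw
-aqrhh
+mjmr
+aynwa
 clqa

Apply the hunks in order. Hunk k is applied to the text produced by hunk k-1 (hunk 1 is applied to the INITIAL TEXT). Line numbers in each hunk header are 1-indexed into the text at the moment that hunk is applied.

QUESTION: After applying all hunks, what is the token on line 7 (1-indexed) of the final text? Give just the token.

Answer: lyon

Derivation:
Hunk 1: at line 3 remove [jow,vmoh] add [clqa] -> 13 lines: liq lekt vadyp aqrhh clqa fzfc lyon wesn bhn pvsk rgw nhwam jwac
Hunk 2: at line 2 remove [vadyp] add [eprtw] -> 13 lines: liq lekt eprtw aqrhh clqa fzfc lyon wesn bhn pvsk rgw nhwam jwac
Hunk 3: at line 8 remove [pvsk] add [wjvk,vccda,zvpx] -> 15 lines: liq lekt eprtw aqrhh clqa fzfc lyon wesn bhn wjvk vccda zvpx rgw nhwam jwac
Hunk 4: at line 2 remove [eprtw,aqrhh] add [mjmr,aynwa] -> 15 lines: liq lekt mjmr aynwa clqa fzfc lyon wesn bhn wjvk vccda zvpx rgw nhwam jwac
Final line 7: lyon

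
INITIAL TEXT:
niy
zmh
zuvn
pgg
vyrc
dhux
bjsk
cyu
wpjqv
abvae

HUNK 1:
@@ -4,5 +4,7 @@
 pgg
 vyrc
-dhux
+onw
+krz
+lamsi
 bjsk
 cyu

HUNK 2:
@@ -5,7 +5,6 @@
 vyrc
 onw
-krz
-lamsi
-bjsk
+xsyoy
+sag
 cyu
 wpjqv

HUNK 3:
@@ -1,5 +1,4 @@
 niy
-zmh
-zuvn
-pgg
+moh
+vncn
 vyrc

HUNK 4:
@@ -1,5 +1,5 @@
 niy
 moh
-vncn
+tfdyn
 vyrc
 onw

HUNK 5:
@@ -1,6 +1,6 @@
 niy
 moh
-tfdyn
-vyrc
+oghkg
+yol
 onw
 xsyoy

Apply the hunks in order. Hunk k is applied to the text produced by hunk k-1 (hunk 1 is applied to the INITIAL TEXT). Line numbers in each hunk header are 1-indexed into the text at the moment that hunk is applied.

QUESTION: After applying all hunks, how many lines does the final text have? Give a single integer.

Answer: 10

Derivation:
Hunk 1: at line 4 remove [dhux] add [onw,krz,lamsi] -> 12 lines: niy zmh zuvn pgg vyrc onw krz lamsi bjsk cyu wpjqv abvae
Hunk 2: at line 5 remove [krz,lamsi,bjsk] add [xsyoy,sag] -> 11 lines: niy zmh zuvn pgg vyrc onw xsyoy sag cyu wpjqv abvae
Hunk 3: at line 1 remove [zmh,zuvn,pgg] add [moh,vncn] -> 10 lines: niy moh vncn vyrc onw xsyoy sag cyu wpjqv abvae
Hunk 4: at line 1 remove [vncn] add [tfdyn] -> 10 lines: niy moh tfdyn vyrc onw xsyoy sag cyu wpjqv abvae
Hunk 5: at line 1 remove [tfdyn,vyrc] add [oghkg,yol] -> 10 lines: niy moh oghkg yol onw xsyoy sag cyu wpjqv abvae
Final line count: 10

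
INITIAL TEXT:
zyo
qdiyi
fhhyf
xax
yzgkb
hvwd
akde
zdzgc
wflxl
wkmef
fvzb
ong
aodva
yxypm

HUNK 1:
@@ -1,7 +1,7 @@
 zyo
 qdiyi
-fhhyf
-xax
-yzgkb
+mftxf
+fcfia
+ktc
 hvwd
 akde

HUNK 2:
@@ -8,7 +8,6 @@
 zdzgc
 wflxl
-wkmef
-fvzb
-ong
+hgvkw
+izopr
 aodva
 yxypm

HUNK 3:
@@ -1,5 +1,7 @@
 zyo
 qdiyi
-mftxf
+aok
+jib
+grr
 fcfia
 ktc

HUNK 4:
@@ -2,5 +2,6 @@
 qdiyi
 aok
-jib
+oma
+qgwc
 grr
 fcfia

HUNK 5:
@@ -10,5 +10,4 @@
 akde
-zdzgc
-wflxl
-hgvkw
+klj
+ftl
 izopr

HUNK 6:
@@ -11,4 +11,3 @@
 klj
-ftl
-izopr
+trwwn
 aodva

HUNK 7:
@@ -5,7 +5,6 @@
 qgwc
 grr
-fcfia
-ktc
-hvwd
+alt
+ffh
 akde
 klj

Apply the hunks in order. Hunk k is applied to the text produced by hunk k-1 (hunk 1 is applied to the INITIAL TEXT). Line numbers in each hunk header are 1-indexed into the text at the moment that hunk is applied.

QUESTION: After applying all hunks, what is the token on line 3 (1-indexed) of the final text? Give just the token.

Hunk 1: at line 1 remove [fhhyf,xax,yzgkb] add [mftxf,fcfia,ktc] -> 14 lines: zyo qdiyi mftxf fcfia ktc hvwd akde zdzgc wflxl wkmef fvzb ong aodva yxypm
Hunk 2: at line 8 remove [wkmef,fvzb,ong] add [hgvkw,izopr] -> 13 lines: zyo qdiyi mftxf fcfia ktc hvwd akde zdzgc wflxl hgvkw izopr aodva yxypm
Hunk 3: at line 1 remove [mftxf] add [aok,jib,grr] -> 15 lines: zyo qdiyi aok jib grr fcfia ktc hvwd akde zdzgc wflxl hgvkw izopr aodva yxypm
Hunk 4: at line 2 remove [jib] add [oma,qgwc] -> 16 lines: zyo qdiyi aok oma qgwc grr fcfia ktc hvwd akde zdzgc wflxl hgvkw izopr aodva yxypm
Hunk 5: at line 10 remove [zdzgc,wflxl,hgvkw] add [klj,ftl] -> 15 lines: zyo qdiyi aok oma qgwc grr fcfia ktc hvwd akde klj ftl izopr aodva yxypm
Hunk 6: at line 11 remove [ftl,izopr] add [trwwn] -> 14 lines: zyo qdiyi aok oma qgwc grr fcfia ktc hvwd akde klj trwwn aodva yxypm
Hunk 7: at line 5 remove [fcfia,ktc,hvwd] add [alt,ffh] -> 13 lines: zyo qdiyi aok oma qgwc grr alt ffh akde klj trwwn aodva yxypm
Final line 3: aok

Answer: aok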